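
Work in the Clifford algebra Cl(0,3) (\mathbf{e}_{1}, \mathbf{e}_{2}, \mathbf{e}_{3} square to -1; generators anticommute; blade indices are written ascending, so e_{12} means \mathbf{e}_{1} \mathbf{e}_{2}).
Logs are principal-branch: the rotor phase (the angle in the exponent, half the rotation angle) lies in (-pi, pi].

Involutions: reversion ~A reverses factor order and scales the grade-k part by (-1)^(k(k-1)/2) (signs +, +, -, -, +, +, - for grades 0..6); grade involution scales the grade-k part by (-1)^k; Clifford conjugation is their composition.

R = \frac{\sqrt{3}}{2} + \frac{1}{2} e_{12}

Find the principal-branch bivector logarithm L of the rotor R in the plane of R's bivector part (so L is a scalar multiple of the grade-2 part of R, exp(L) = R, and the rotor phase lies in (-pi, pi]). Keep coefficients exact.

The scalar part of R is \frac{\sqrt{3}}{2}, and that scalar determines the rotor phase on the principal branch; recovering the unit plane as bivector-part over sine of the phase gives L = phase * plane.
Concretely: cos(phase) = \frac{\sqrt{3}}{2} gives phase = ±\frac{\pi}{6}, and since phase/sin(phase) is even the sign is immaterial: L = (phase/sin(phase)) * <R>_2 = (\frac{\pi}{3}) * <R>_2.
Answer: \frac{\pi}{6} e_{12}


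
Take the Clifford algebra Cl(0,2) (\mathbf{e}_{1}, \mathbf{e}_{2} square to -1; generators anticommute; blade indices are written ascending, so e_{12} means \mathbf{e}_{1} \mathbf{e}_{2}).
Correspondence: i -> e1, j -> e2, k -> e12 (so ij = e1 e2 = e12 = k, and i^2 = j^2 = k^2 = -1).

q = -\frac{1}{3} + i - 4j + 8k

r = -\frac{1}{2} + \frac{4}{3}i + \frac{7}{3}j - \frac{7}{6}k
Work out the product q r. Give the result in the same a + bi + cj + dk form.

In blades: q = -\frac{1}{3} + e_{1} - 4 e_{2} + 8 e_{12}, r = -\frac{1}{2} + \frac{4}{3} e_{1} + \frac{7}{3} e_{2} - \frac{7}{6} e_{12}.
Distribute q over r term by term (generator squares from the signature, products reordered to ascending indices): (-\frac{1}{3})*r = \frac{1}{6} - \frac{4}{9} e_{1} - \frac{7}{9} e_{2} + \frac{7}{18} e_{12}; (e_{1})*r = -\frac{4}{3} - \frac{1}{2} e_{1} + \frac{7}{6} e_{2} + \frac{7}{3} e_{12}; (-4 e_{2})*r = \frac{28}{3} + \frac{14}{3} e_{1} + 2 e_{2} + \frac{16}{3} e_{12}; (8 e_{12})*r = \frac{28}{3} - \frac{56}{3} e_{1} + \frac{32}{3} e_{2} - 4 e_{12}.
Sum: \frac{35}{2} - \frac{269}{18} e_{1} + \frac{235}{18} e_{2} + \frac{73}{18} e_{12}; translating back through the correspondence:
Answer: \frac{35}{2} - \frac{269}{18}i + \frac{235}{18}j + \frac{73}{18}k


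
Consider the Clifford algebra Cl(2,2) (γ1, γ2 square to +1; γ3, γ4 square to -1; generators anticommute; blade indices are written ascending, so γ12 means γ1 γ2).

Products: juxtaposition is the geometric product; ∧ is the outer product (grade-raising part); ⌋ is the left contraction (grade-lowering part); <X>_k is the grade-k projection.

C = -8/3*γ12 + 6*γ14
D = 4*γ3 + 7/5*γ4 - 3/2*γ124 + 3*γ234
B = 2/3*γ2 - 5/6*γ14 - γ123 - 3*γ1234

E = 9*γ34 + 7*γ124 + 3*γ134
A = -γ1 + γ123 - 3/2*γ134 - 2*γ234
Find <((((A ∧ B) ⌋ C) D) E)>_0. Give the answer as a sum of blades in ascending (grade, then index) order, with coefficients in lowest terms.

step 1: -2/3*γ12 - γ1234
step 2: -16/9
step 3: -64/9*γ3 - 112/45*γ4 + 8/3*γ124 - 16/3*γ234
step 4: 56/3 + 48*γ2 - 112/5*γ3 + 64*γ4 + 64/45*γ12 - 448/15*γ13 - 64/3*γ14 + 8*γ23 + 24*γ123 - 448/9*γ1234
step 5: 56/3
Answer: 56/3


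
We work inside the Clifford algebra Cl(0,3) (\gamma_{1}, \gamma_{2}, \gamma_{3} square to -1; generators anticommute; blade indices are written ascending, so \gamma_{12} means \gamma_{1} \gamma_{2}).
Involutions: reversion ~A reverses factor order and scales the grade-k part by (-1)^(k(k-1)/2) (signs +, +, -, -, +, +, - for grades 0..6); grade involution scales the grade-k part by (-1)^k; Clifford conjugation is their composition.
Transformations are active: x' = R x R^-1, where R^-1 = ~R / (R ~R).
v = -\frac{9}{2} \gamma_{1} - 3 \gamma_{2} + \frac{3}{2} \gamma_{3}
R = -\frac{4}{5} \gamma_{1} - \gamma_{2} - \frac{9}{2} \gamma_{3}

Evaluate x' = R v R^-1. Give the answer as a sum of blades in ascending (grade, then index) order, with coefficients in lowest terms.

~R = -\frac{4}{5} \gamma_{1} - \gamma_{2} - \frac{9}{2} \gamma_{3}, and R ~R = -\frac{2189}{100}, so R^-1 = ~R / (-\frac{2189}{100}).
R v = \frac{3}{20} - \frac{21}{10} \gamma_{12} - \frac{429}{20} \gamma_{13} - 15 \gamma_{23}
Answer: \frac{19749}{4378} \gamma_{1} + \frac{6597}{2189} \gamma_{2} - \frac{6297}{4378} \gamma_{3}


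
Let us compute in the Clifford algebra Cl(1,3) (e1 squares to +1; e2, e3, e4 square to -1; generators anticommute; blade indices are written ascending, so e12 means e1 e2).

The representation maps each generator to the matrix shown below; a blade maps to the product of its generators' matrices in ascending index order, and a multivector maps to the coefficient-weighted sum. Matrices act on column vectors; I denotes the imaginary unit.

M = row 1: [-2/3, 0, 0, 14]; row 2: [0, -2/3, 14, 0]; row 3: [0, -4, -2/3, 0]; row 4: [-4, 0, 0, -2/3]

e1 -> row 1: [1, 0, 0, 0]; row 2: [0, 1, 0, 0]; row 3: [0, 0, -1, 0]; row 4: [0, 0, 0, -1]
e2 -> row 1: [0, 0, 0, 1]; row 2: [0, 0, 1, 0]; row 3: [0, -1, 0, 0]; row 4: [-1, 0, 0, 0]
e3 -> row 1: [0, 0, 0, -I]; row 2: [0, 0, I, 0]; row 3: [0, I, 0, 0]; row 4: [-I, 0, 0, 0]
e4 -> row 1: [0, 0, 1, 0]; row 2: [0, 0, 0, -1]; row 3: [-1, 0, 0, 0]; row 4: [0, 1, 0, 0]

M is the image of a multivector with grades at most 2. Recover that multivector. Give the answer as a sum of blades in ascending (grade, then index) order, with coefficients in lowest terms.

Method: the blade images are trace-orthogonal — tr(rho(e_A) rho(e_B)^-1) = 4 if A = B and 0 otherwise — and rho(e_A)^-1 = (e_A)^2 * rho(e_A) with (e_A)^2 = +1 or -1, so the coefficient of e_A in the preimage is (e_A)^2 * tr(M rho(e_A))/4.
Nonzero projections over blades of grade <= 2: 1: (1)^2 = +1, tr(M 1) = -8/3, coefficient -2/3; e2: (e2)^2 = -1, tr(M rho(e2)) = -36, coefficient 9; e12: (e12)^2 = +1, tr(M rho(e12)) = 20, coefficient 5. Every other blade of grade <= 2 projects to 0.
Answer: -2/3 + 9*e2 + 5*e12


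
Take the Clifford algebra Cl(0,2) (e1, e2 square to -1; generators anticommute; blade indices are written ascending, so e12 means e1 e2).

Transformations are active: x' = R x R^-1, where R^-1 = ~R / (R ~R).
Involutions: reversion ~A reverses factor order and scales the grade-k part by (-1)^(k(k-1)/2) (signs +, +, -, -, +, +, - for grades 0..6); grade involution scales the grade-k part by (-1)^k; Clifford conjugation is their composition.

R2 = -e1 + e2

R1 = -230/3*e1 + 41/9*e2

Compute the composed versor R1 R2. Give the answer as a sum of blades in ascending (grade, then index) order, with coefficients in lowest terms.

Distribute over the terms of R1 (each basis-blade product reordered to ascending indices, repeated generators contracted through their squares):
(-230/3*e1) R2 = -230/3 - 230/3*e12
(41/9*e2) R2 = -41/9 + 41/9*e12
Summing the partial products and collecting blades:
Answer: -731/9 - 649/9*e12


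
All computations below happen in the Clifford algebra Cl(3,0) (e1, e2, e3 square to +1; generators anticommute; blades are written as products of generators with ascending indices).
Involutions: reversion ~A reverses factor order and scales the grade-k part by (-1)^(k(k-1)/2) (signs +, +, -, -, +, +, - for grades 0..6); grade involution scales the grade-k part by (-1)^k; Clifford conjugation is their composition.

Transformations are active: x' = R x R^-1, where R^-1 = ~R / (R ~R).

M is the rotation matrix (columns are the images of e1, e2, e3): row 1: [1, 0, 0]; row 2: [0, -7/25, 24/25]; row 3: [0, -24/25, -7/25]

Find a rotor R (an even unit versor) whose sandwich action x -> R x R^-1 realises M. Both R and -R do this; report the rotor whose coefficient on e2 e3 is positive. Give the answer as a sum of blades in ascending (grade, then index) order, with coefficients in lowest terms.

Method: write R = a + b12*e1 e2 + b13*e1 e3 + b23*e2 e3 with a^2 + b12^2 + b13^2 + b23^2 = 1 (so R^-1 = ~R). Expanding the columns R e_j ~R gives tr M = 4a^2 - 1 and, from the antisymmetric part, M21 - M12 = -4a*b12, M13 - M31 = 4a*b13, M32 - M23 = -4a*b23.
Here tr M = 11/25, so a^2 = (1 + tr M)/4 = 9/25 and a = ±3/5. Taking a = 3/5: M21 - M12 = 0, M13 - M31 = 0, M32 - M23 = -48/25, giving b12 = 0, b13 = 0, b23 = 4/5, i.e. R = 3/5 + 4/5*e2 e3.
Its e2 e3 coefficient is already positive.
Answer: 3/5 + 4/5*e2 e3. Note: both R and -R realise this M (trace 11/25); the covering map identifies them, and the e2 e3-coefficient sign is the tie-breaker.


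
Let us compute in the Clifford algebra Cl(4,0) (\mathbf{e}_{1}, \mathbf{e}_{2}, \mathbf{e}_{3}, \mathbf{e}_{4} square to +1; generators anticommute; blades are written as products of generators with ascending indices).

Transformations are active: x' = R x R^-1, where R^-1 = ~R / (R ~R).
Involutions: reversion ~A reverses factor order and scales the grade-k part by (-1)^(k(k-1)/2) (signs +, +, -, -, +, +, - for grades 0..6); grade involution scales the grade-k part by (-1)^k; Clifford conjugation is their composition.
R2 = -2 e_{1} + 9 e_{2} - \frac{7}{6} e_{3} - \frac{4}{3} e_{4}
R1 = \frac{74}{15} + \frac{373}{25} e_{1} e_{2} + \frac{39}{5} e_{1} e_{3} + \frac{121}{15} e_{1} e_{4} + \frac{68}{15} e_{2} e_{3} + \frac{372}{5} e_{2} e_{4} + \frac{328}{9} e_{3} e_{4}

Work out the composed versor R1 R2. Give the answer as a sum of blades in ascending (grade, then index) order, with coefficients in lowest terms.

Distribute over the terms of R2 (each basis-blade product reordered to ascending indices, repeated generators contracted through their squares):
R1 (-2 e_{1}) = -\frac{148}{15} e_{1} + \frac{746}{25} e_{2} + \frac{78}{5} e_{3} + \frac{242}{15} e_{4} - \frac{136}{15} e_{1} e_{2} e_{3} - \frac{744}{5} e_{1} e_{2} e_{4} - \frac{656}{9} e_{1} e_{3} e_{4}
R1 (9 e_{2}) = \frac{3357}{25} e_{1} + \frac{222}{5} e_{2} - \frac{204}{5} e_{3} - \frac{3348}{5} e_{4} - \frac{351}{5} e_{1} e_{2} e_{3} - \frac{363}{5} e_{1} e_{2} e_{4} + 328 e_{2} e_{3} e_{4}
R1 (-\frac{7}{6} e_{3}) = -\frac{91}{10} e_{1} - \frac{238}{45} e_{2} - \frac{259}{45} e_{3} + \frac{1148}{27} e_{4} - \frac{2611}{150} e_{1} e_{2} e_{3} + \frac{847}{90} e_{1} e_{3} e_{4} + \frac{434}{5} e_{2} e_{3} e_{4}
R1 (-\frac{4}{3} e_{4}) = -\frac{484}{45} e_{1} - \frac{496}{5} e_{2} - \frac{1312}{27} e_{3} - \frac{296}{45} e_{4} - \frac{1492}{75} e_{1} e_{2} e_{4} - \frac{52}{5} e_{1} e_{3} e_{4} - \frac{272}{45} e_{2} e_{3} e_{4}
Summing the partial products and collecting blades:
Answer: \frac{47051}{450} e_{1} - \frac{6806}{225} e_{2} - \frac{10739}{135} e_{3} - \frac{83366}{135} e_{4} - \frac{14501}{150} e_{1} e_{2} e_{3} - \frac{18097}{75} e_{1} e_{2} e_{4} - \frac{6649}{90} e_{1} e_{3} e_{4} + \frac{18394}{45} e_{2} e_{3} e_{4}


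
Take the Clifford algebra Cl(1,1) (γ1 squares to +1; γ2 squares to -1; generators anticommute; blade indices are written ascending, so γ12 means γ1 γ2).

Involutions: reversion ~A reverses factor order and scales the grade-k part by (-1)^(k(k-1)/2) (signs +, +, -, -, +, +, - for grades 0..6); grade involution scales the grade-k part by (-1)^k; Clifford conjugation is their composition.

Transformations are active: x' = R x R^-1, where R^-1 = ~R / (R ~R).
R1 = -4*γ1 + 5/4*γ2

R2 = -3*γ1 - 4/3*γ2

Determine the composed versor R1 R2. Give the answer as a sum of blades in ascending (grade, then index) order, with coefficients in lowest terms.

Distribute over the terms of R1 (each basis-blade product reordered to ascending indices, repeated generators contracted through their squares):
(-4*γ1) R2 = 12 + 16/3*γ12
(5/4*γ2) R2 = 5/3 + 15/4*γ12
Summing the partial products and collecting blades:
Answer: 41/3 + 109/12*γ12


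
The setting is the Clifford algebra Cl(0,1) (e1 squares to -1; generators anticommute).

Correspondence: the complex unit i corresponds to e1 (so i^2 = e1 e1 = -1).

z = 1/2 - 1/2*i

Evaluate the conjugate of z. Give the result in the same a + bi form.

In blades: z = 1/2 - 1/2*e1.
Conjugation here is Clifford conjugation: the scalar is fixed and the grade-1 and grade-2 blades all flip sign, giving 1/2 + 1/2*e1; translating back:
Answer: 1/2 + 1/2*i


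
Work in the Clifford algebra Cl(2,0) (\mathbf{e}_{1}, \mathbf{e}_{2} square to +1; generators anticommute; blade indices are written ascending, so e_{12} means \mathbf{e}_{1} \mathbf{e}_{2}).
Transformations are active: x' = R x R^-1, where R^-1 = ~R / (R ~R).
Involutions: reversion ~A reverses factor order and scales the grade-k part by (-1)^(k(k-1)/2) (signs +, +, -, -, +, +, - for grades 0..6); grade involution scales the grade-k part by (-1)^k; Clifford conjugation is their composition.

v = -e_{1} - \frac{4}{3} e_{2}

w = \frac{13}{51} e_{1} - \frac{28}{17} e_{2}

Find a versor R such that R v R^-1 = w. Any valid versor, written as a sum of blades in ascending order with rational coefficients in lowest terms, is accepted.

Sketch: the shared square \frac{25}{9} makes R = v + w = -\frac{38}{51} e_{1} - \frac{152}{51} e_{2} the natural versor; its sandwich fixes that direction, negates (v - w)/2, and sends v to w.
Answer: -\frac{38}{51} e_{1} - \frac{152}{51} e_{2}


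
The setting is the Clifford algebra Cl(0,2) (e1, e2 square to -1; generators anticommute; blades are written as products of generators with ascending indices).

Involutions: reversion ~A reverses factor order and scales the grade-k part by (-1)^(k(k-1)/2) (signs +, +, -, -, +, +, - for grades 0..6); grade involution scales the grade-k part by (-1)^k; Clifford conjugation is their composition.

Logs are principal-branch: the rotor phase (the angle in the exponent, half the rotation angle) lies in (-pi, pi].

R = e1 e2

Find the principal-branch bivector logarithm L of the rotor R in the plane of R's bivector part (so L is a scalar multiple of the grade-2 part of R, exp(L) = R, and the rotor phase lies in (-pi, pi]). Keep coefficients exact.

The scalar part of R is 0, so the principal-branch rotor phase is pinned; divide the bivector part by its sine to get the unit plane — L is the phase times that plane.
Concretely: cos(phase) = 0 gives phase = ±pi/2, and since phase/sin(phase) is even the sign is immaterial: L = (phase/sin(phase)) * <R>_2 = (pi/2) * <R>_2.
Answer: pi/2*e1 e2


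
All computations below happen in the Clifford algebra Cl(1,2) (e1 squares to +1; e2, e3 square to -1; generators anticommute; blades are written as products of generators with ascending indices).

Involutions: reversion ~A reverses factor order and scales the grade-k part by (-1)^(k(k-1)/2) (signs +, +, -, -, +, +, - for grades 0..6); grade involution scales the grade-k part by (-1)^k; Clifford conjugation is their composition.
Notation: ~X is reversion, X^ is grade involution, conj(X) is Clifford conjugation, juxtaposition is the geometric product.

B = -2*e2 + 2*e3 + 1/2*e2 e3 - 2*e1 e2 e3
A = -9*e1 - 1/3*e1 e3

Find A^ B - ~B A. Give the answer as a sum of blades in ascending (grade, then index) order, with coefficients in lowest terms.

first term: 2/3*e1 - 2/3*e2 - 109/6*e1 e2 + 18*e1 e3 - 18*e2 e3 + 23/6*e1 e2 e3
second term: -2/3*e1 + 2/3*e2 - 109/6*e1 e2 + 18*e1 e3 - 18*e2 e3 + 23/6*e1 e2 e3
Answer: 4/3*e1 - 4/3*e2


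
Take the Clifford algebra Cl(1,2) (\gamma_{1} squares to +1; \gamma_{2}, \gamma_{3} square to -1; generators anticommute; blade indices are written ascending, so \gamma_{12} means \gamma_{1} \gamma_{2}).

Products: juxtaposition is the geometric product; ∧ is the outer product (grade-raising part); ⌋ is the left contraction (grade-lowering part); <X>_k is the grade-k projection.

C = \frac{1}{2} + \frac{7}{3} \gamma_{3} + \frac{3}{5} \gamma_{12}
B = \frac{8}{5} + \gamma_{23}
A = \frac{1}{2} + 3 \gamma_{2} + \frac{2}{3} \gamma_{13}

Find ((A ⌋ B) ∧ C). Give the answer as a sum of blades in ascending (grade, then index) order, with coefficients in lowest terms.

step 1: \frac{4}{5} - 3 \gamma_{3} + \frac{1}{2} \gamma_{23}
step 2: \frac{2}{5} + \frac{11}{30} \gamma_{3} + \frac{12}{25} \gamma_{12} + \frac{1}{4} \gamma_{23} - \frac{9}{5} \gamma_{123}
Answer: \frac{2}{5} + \frac{11}{30} \gamma_{3} + \frac{12}{25} \gamma_{12} + \frac{1}{4} \gamma_{23} - \frac{9}{5} \gamma_{123}


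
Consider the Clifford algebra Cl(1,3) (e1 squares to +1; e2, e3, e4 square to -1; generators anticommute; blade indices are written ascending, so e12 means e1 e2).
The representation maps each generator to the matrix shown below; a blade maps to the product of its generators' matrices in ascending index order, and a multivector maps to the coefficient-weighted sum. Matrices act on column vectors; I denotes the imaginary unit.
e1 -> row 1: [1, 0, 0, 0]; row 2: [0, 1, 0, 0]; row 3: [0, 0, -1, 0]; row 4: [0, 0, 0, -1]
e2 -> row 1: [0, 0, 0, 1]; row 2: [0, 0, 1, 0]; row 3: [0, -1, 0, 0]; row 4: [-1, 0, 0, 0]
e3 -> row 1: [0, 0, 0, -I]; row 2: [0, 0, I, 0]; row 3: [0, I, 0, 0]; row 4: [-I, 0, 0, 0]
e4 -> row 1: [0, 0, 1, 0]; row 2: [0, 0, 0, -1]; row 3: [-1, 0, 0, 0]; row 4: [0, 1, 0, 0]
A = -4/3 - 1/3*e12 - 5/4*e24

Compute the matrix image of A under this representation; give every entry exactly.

Bivector images (products of the table entries): rho(e12) = rho(e1)rho(e2) = row 1: [0, 0, 0, 1]; row 2: [0, 0, 1, 0]; row 3: [0, 1, 0, 0]; row 4: [1, 0, 0, 0]; rho(e24) = rho(e2)rho(e4) = row 1: [0, 1, 0, 0]; row 2: [-1, 0, 0, 0]; row 3: [0, 0, 0, 1]; row 4: [0, 0, -1, 0].
M = (-4/3)*1 + (-1/3)*rho(e12) + (-5/4)*rho(e24), summed entrywise (1 is the identity matrix):
Answer: row 1: [-4/3, -5/4, 0, -1/3]; row 2: [5/4, -4/3, -1/3, 0]; row 3: [0, -1/3, -4/3, -5/4]; row 4: [-1/3, 0, 5/4, -4/3]


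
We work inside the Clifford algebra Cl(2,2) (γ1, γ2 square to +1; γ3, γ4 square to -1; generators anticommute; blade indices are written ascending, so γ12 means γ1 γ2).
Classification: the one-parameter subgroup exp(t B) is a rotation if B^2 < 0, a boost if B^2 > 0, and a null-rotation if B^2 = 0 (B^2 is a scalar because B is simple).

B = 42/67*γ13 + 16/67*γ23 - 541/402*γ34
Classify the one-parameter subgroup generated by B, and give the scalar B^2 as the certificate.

B^2 term by term: the squares give (42/67)^2*(γ13)^2 + (16/67)^2*(γ23)^2 + (-541/402)^2*(γ34)^2 = 1764/4489*(+1) + 256/4489*(+1) + 292681/161604*(-1) = -49/36 (each basis 2-blade squares to minus the product of its generators' squares); cross terms between blades sharing an index anticommute and cancel. So B^2 = -49/36.
Answer: rotation, certificate B^2 = -49/36. Check the certificate: B^2 = -49/36, and that sign is decisive whatever form B takes.


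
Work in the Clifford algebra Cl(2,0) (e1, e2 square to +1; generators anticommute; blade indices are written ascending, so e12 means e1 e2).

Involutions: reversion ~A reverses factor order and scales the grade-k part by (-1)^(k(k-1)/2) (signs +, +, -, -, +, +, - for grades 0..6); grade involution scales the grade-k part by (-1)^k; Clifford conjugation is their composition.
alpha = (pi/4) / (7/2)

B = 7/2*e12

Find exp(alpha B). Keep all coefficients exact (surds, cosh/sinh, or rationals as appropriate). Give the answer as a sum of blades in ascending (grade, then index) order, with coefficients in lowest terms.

B^2 = (7/2)^2*(e12)^2 = 49/4*(-1) = -49/4 (a basis 2-blade squares to minus the product of its generators' squares).
B^2 = -49/4 — the negative square puts this in the circular regime; l = 7/2, alpha*l = pi/4, so exp(alpha B) = cos(pi/4) + (sin(pi/4)/(7/2))*B = sqrt(2)/2 + (sqrt(2)/7)*B.
Answer: sqrt(2)/2 + sqrt(2)/2*e12


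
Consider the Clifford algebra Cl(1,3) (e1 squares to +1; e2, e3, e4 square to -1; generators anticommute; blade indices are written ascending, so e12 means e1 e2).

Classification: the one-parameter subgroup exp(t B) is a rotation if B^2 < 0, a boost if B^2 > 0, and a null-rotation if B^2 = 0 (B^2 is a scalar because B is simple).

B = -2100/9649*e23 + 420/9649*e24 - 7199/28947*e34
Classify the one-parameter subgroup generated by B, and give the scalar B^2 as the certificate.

B^2 term by term: the squares give (-2100/9649)^2*(e23)^2 + (420/9649)^2*(e24)^2 + (-7199/28947)^2*(e34)^2 = 4410000/93103201*(-1) + 176400/93103201*(-1) + 51825601/837928809*(-1) = -1/9 (each basis 2-blade squares to minus the product of its generators' squares); cross terms between blades sharing an index anticommute and cancel. So B^2 = -1/9.
Answer: rotation, certificate B^2 = -1/9. The class reads off the invariant scalar -1/9 directly.


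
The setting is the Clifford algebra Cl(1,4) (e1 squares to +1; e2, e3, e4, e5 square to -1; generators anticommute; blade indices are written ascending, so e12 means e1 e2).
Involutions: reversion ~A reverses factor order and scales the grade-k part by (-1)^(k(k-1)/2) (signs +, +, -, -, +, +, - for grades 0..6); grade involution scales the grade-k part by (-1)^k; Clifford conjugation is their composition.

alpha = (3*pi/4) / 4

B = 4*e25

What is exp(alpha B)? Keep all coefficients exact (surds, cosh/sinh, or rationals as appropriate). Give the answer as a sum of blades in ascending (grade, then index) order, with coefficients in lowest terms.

B^2 = (4)^2*(e25)^2 = 16*(-1) = -16 (a basis 2-blade squares to minus the product of its generators' squares).
B^2 = -16 — the negative square puts this in the circular regime; l = 4, alpha*l = 3*pi/4, so exp(alpha B) = cos(3*pi/4) + (sin(3*pi/4)/4)*B = -sqrt(2)/2 + (sqrt(2)/8)*B.
Answer: -sqrt(2)/2 + sqrt(2)/2*e25


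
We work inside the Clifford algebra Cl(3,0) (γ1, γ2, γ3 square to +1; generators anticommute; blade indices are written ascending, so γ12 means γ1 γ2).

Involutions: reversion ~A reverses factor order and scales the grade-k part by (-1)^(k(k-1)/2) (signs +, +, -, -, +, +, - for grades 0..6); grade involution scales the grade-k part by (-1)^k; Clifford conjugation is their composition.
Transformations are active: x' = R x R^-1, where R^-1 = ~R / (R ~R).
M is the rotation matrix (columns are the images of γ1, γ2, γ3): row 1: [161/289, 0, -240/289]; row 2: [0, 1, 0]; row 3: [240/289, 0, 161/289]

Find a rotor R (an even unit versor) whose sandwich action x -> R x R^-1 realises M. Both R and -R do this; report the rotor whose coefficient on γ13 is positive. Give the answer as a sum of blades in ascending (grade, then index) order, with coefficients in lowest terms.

Method: write R = a + b12*γ12 + b13*γ13 + b23*γ23 with a^2 + b12^2 + b13^2 + b23^2 = 1 (so R^-1 = ~R). Expanding the columns R e_j ~R gives tr M = 4a^2 - 1 and, from the antisymmetric part, M21 - M12 = -4a*b12, M13 - M31 = 4a*b13, M32 - M23 = -4a*b23.
Here tr M = 611/289, so a^2 = (1 + tr M)/4 = 225/289 and a = ±15/17. Taking a = 15/17: M21 - M12 = 0, M13 - M31 = -480/289, M32 - M23 = 0, giving b12 = 0, b13 = -8/17, b23 = 0, i.e. R = 15/17 - 8/17*γ13.
Its γ13 coefficient is negative, so report the other preimage -R.
Answer: -15/17 + 8/17*γ13. Note: both R and -R realise this M (trace 611/289); the covering map identifies them, and the γ13-coefficient sign is the tie-breaker.


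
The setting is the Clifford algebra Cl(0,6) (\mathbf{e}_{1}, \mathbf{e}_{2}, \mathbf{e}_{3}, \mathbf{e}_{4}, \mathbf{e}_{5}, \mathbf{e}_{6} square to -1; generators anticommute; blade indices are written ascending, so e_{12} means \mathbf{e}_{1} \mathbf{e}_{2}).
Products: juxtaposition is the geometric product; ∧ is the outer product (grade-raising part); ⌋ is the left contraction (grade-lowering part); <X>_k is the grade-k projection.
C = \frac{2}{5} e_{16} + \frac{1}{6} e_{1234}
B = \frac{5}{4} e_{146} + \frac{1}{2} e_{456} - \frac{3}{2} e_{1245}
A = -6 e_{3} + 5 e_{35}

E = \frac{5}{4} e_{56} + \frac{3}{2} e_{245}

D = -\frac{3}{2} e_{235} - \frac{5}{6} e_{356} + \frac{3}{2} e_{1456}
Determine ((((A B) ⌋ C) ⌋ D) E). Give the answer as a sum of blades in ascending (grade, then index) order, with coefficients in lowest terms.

step 1: \frac{5}{2} e_{346} - \frac{15}{2} e_{1234} + \frac{15}{2} e_{1346} - 3 e_{3456} + 9 e_{12345} - \frac{25}{4} e_{13456}
step 2: -\frac{5}{4}
step 3: \frac{15}{8} e_{235} + \frac{25}{24} e_{356} - \frac{15}{8} e_{1456}
step 4: -\frac{125}{96} e_{3} + \frac{75}{32} e_{14} - \frac{45}{16} e_{34} - \frac{45}{16} e_{126} - \frac{75}{32} e_{236} - \frac{25}{16} e_{2346}
Answer: -\frac{125}{96} e_{3} + \frac{75}{32} e_{14} - \frac{45}{16} e_{34} - \frac{45}{16} e_{126} - \frac{75}{32} e_{236} - \frac{25}{16} e_{2346}


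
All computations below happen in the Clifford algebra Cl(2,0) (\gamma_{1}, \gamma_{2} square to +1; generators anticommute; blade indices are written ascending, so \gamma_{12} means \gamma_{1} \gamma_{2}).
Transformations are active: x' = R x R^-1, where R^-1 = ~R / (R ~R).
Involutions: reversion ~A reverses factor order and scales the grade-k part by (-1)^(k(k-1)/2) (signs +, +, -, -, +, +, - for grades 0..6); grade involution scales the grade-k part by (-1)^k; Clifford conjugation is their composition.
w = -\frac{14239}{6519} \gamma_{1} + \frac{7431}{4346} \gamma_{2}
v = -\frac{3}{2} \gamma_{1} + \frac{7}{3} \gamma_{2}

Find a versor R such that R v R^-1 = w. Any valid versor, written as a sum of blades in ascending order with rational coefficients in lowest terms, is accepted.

A norm check does it: q(v) = q(w) = \frac{277}{36}, hence R = v + w = -\frac{48035}{13038} \gamma_{1} + \frac{52715}{13038} \gamma_{2} realises the map — parallel part kept, (v - w)/2 negated, v carried to w.
Answer: -\frac{48035}{13038} \gamma_{1} + \frac{52715}{13038} \gamma_{2}


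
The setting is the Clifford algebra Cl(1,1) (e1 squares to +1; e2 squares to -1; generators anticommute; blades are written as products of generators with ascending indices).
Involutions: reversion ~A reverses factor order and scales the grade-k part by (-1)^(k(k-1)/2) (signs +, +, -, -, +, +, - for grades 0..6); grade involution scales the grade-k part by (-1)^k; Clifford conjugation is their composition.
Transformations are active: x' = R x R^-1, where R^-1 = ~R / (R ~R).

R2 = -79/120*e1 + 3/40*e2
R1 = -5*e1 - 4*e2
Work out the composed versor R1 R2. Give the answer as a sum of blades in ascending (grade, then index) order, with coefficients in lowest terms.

Distribute over the terms of R1 (each basis-blade product reordered to ascending indices, repeated generators contracted through their squares):
(-5*e1) R2 = 79/24 - 3/8*e1 e2
(-4*e2) R2 = 3/10 - 79/30*e1 e2
Summing the partial products and collecting blades:
Answer: 431/120 - 361/120*e1 e2


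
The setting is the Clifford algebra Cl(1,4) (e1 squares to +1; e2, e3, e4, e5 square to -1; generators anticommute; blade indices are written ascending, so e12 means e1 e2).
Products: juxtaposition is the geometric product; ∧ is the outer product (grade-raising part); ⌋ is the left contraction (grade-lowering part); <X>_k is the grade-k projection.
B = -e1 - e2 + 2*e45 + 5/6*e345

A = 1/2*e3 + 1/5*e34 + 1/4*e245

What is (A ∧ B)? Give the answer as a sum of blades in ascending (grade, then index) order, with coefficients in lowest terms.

step 1: 1/2*e13 + 1/2*e23 - 1/5*e134 - 1/5*e234 + e345 + 1/4*e1245
Answer: 1/2*e13 + 1/2*e23 - 1/5*e134 - 1/5*e234 + e345 + 1/4*e1245


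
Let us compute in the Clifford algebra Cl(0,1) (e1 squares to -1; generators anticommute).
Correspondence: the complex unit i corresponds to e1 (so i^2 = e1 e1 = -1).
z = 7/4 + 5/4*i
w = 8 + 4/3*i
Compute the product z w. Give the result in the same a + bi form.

In blades: z = 7/4 + 5/4*e1, w = 8 + 4/3*e1.
Distribute z over w term by term (generator squares from the signature, products reordered to ascending indices): (7/4)*w = 14 + 7/3*e1; (5/4*e1)*w = -5/3 + 10*e1.
Sum: 37/3 + 37/3*e1; translating back through the correspondence:
Answer: 37/3 + 37/3*i


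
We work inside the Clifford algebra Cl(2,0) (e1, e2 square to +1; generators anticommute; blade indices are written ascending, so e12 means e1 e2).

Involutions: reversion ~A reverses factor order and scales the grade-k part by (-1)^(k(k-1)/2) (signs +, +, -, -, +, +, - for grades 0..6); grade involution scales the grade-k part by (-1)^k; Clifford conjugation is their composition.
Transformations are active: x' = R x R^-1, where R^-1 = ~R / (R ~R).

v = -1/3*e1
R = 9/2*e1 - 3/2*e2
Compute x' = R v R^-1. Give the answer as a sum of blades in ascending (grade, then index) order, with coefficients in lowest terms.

~R = 9/2*e1 - 3/2*e2, and R ~R = 45/2, so R^-1 = ~R / (45/2).
R v = -3/2 - 1/2*e12
Answer: -4/15*e1 + 1/5*e2


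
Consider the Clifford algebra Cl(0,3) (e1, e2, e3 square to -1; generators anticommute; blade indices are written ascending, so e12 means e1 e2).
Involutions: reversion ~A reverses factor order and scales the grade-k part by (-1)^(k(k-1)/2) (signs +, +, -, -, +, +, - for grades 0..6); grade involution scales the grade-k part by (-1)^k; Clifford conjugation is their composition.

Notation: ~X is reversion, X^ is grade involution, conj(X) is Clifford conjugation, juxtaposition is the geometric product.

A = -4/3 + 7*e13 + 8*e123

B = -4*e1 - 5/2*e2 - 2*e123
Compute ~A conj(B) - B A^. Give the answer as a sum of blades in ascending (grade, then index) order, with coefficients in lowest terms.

first term: 16 - 16/3*e1 + 32/3*e2 - 28*e3 - 20*e13 + 32*e23 + 121/6*e123
second term: 16 + 16/3*e1 - 32/3*e2 + 28*e3 + 20*e13 - 32*e23 + 121/6*e123
Answer: -32/3*e1 + 64/3*e2 - 56*e3 - 40*e13 + 64*e23


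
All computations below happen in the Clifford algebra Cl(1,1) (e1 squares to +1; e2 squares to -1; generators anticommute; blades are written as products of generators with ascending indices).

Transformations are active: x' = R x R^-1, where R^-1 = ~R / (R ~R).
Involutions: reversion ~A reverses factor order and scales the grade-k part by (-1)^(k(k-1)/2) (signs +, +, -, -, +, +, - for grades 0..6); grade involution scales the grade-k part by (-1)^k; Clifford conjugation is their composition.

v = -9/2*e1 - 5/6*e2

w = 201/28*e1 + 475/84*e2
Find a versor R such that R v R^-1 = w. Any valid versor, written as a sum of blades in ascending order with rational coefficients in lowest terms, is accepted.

R = v + w = 75/28*e1 + 135/28*e2 works: the equal norms (176/9) guarantee its sandwich swaps v into w.
Answer: 75/28*e1 + 135/28*e2


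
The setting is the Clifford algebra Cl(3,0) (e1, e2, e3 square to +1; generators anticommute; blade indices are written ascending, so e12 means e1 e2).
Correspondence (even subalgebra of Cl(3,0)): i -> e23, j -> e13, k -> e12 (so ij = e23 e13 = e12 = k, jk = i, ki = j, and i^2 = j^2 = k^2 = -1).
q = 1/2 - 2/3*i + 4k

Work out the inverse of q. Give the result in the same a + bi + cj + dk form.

In blades: q = 1/2 + 4*e12 - 2/3*e23.
With qbar = 1/2 - 4*e12 + 2/3*e23 (scalar fixed, mapped units negated), q qbar = 601/36 (the sum of squared coefficients), so q^-1 = qbar / (601/36) = 18/601 - 144/601*e12 + 24/601*e23; translating back:
Answer: 18/601 + 24/601*i - 144/601*k


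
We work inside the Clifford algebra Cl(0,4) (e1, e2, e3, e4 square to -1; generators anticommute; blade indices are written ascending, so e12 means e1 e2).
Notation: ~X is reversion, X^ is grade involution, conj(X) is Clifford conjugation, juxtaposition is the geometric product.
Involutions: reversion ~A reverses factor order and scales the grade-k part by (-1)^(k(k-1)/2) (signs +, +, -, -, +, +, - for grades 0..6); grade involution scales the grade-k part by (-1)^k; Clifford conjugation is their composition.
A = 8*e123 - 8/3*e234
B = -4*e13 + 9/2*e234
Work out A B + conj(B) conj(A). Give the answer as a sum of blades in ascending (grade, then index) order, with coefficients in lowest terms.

first term: -12 - 32*e2 - 36*e14 - 32/3*e124
second term: -12 + 32*e2 + 36*e14 - 32/3*e124
Answer: -24 - 64/3*e124


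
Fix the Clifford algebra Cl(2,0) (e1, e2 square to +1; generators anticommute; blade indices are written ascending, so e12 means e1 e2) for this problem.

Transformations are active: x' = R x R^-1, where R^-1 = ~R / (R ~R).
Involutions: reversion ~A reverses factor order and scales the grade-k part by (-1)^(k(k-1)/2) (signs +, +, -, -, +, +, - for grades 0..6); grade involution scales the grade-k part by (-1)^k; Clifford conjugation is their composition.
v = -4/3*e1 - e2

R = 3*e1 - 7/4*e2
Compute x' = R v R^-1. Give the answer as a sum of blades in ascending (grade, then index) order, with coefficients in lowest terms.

~R = 3*e1 - 7/4*e2, and R ~R = 193/16, so R^-1 = ~R / (193/16).
R v = -9/4 - 16/3*e12
Answer: 124/579*e1 + 319/193*e2


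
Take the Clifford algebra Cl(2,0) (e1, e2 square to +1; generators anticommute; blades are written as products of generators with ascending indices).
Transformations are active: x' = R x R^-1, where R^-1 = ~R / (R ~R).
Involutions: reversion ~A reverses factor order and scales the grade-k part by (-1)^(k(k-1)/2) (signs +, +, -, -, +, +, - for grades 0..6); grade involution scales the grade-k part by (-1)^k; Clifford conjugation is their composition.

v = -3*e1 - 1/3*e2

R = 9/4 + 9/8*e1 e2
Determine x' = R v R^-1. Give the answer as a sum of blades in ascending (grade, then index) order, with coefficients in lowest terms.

~R = 9/4 - 9/8*e1 e2, and R ~R = 405/64, so R^-1 = ~R / (405/64).
R v = -57/8*e1 + 21/8*e2
Answer: -31/15*e1 + 11/5*e2


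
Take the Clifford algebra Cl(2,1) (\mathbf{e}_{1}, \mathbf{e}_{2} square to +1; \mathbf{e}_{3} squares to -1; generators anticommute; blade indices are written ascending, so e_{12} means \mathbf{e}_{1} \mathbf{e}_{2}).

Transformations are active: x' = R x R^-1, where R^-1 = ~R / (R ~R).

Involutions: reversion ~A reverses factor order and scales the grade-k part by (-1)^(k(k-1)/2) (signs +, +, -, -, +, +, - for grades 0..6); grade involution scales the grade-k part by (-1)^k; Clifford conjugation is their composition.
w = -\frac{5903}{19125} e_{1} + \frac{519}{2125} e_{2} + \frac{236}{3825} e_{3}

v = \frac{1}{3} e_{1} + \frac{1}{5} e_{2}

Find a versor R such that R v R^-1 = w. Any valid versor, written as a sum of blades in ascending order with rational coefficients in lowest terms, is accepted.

Here q(v) = q(w) = \frac{34}{225}; the classical choice R = v + w = \frac{472}{19125} e_{1} + \frac{944}{2125} e_{2} + \frac{236}{3825} e_{3} then realises v -> w under the sandwich.
Answer: \frac{472}{19125} e_{1} + \frac{944}{2125} e_{2} + \frac{236}{3825} e_{3}


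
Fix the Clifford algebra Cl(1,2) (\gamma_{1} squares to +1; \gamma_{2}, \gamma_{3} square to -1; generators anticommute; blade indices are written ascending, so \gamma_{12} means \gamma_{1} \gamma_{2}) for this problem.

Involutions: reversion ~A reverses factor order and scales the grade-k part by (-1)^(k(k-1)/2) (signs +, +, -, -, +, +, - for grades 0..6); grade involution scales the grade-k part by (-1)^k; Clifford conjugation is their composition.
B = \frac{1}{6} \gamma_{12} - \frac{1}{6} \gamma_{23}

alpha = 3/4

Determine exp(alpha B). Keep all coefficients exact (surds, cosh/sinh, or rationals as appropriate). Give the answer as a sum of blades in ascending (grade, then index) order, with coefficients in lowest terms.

B^2 term by term: the squares give (\frac{1}{6})^2*(\gamma_{12})^2 + (-\frac{1}{6})^2*(\gamma_{23})^2 = \frac{1}{36}*(+1) + \frac{1}{36}*(-1) = 0 (each basis 2-blade squares to minus the product of its generators' squares); cross terms between blades sharing an index anticommute and cancel. So B^2 = 0.
B^2 = 0, hence only two terms survive: exp(alpha B) = 1 + alpha B (parabolic case).
Answer: 1 + \frac{1}{8} \gamma_{12} - \frac{1}{8} \gamma_{23}


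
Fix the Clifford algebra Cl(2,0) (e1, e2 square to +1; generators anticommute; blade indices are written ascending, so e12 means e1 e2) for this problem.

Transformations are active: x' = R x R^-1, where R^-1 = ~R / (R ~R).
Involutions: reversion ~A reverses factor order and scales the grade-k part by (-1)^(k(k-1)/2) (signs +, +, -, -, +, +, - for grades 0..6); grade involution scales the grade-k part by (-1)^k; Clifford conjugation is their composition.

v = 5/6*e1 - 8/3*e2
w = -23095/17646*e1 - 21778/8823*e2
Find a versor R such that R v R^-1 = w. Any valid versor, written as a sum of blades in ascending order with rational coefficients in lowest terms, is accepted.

Sketch: the shared square 281/36 makes R = v + w = -4195/8823*e1 - 15102/2941*e2 the natural versor; its sandwich fixes that direction, negates (v - w)/2, and sends v to w.
Answer: -4195/8823*e1 - 15102/2941*e2


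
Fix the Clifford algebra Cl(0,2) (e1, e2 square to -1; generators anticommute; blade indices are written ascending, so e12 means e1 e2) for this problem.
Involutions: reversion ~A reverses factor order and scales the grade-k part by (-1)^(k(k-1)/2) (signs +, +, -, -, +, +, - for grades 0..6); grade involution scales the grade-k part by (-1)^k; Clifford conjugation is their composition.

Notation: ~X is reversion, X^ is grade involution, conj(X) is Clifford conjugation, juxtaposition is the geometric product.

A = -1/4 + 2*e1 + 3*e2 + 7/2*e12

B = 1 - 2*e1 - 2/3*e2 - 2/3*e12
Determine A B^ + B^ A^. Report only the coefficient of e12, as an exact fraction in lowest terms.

first term: -47/12 - 17/6*e1 + 67/6*e2 - e12
second term: 97/12 - 13/6*e1 - 53/6*e2 - e12
Answer: -2


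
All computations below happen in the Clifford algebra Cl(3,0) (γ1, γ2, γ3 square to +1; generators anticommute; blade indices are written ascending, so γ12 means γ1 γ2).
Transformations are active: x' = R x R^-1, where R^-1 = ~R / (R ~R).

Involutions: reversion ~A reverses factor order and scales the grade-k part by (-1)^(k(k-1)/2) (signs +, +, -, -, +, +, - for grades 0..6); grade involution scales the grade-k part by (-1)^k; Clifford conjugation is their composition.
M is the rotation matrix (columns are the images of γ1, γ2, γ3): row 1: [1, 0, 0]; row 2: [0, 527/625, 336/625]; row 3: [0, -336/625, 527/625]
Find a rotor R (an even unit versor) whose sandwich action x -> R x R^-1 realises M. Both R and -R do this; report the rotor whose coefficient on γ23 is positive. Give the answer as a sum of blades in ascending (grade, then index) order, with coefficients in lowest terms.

Method: write R = a + b12*γ12 + b13*γ13 + b23*γ23 with a^2 + b12^2 + b13^2 + b23^2 = 1 (so R^-1 = ~R). Expanding the columns R e_j ~R gives tr M = 4a^2 - 1 and, from the antisymmetric part, M21 - M12 = -4a*b12, M13 - M31 = 4a*b13, M32 - M23 = -4a*b23.
Here tr M = 1679/625, so a^2 = (1 + tr M)/4 = 576/625 and a = ±24/25. Taking a = 24/25: M21 - M12 = 0, M13 - M31 = 0, M32 - M23 = -672/625, giving b12 = 0, b13 = 0, b23 = 7/25, i.e. R = 24/25 + 7/25*γ23.
Its γ23 coefficient is already positive.
Answer: 24/25 + 7/25*γ23. Note: both R and -R realise this M (trace 1679/625); the covering map identifies them, and the γ23-coefficient sign is the tie-breaker.


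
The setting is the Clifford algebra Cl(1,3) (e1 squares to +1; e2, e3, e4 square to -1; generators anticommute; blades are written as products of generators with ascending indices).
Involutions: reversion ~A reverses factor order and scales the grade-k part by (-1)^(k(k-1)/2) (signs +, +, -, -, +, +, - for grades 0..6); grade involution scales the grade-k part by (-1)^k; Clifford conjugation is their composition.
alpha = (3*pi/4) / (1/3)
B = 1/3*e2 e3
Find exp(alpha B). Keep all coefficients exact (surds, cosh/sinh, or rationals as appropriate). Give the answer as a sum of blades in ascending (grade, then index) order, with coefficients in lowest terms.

B^2 = (1/3)^2*(e2 e3)^2 = 1/9*(-1) = -1/9 (a basis 2-blade squares to minus the product of its generators' squares).
B^2 = -1/9 — circular case — the even/odd split gives cos and sin: l = 1/3, alpha*l = 3*pi/4, so exp(alpha B) = cos(3*pi/4) + (sin(3*pi/4)/(1/3))*B = -sqrt(2)/2 + (3*sqrt(2)/2)*B.
Answer: -sqrt(2)/2 + sqrt(2)/2*e2 e3


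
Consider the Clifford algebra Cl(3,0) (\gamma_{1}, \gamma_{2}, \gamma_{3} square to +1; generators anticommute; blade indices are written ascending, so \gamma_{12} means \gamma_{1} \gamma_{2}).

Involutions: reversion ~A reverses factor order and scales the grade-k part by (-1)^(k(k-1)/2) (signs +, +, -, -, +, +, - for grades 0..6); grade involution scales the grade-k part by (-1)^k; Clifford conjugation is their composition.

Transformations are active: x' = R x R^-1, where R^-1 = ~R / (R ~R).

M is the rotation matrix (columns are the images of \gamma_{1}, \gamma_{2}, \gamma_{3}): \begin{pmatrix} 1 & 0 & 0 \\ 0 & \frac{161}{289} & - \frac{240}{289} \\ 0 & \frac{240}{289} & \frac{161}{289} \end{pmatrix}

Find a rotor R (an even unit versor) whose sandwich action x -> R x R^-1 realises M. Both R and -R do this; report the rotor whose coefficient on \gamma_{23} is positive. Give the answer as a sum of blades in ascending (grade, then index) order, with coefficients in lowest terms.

Method: write R = a + b12*\gamma_{12} + b13*\gamma_{13} + b23*\gamma_{23} with a^2 + b12^2 + b13^2 + b23^2 = 1 (so R^-1 = ~R). Expanding the columns R e_j ~R gives tr M = 4a^2 - 1 and, from the antisymmetric part, M21 - M12 = -4a*b12, M13 - M31 = 4a*b13, M32 - M23 = -4a*b23.
Here tr M = \frac{611}{289}, so a^2 = (1 + tr M)/4 = \frac{225}{289} and a = ±\frac{15}{17}. Taking a = \frac{15}{17}: M21 - M12 = 0, M13 - M31 = 0, M32 - M23 = \frac{480}{289}, giving b12 = 0, b13 = 0, b23 = -\frac{8}{17}, i.e. R = \frac{15}{17} - \frac{8}{17} \gamma_{23}.
Its \gamma_{23} coefficient is negative, so report the other preimage -R.
Answer: -\frac{15}{17} + \frac{8}{17} \gamma_{23}. Note: both R and -R realise this M (trace \frac{611}{289}); the covering map identifies them, and the \gamma_{23}-coefficient sign is the tie-breaker.
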